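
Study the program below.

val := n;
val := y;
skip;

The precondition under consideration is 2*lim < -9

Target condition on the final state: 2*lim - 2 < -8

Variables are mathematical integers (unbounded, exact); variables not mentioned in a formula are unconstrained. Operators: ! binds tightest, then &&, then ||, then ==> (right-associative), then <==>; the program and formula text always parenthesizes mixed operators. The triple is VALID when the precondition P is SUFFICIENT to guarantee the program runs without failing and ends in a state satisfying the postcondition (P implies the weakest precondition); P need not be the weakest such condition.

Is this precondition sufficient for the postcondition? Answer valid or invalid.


Working backward. After the program, the postcondition 2*lim - 2 < -8 must hold; in canonical form it is 2*lim < -6.
Before skip: 2*lim < -6
Before val := y: 2*lim < -6
Before val := n: 2*lim < -6
The weakest precondition is 2*lim < -6.
Check whether 2*lim < -9 implies it.
Every state satisfying the precondition satisfies the weakest precondition: the implication holds.
Answer: valid


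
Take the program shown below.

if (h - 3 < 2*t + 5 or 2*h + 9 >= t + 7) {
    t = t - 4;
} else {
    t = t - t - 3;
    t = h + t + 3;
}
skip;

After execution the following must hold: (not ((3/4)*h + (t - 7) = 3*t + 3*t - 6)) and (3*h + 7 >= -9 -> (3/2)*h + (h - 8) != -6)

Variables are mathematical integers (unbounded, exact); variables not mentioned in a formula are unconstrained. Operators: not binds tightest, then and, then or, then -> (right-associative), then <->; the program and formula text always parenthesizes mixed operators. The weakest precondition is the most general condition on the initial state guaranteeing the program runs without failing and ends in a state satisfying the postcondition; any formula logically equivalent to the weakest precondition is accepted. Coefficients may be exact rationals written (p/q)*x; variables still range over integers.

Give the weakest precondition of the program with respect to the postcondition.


Working backward. After the program, the postcondition (not ((3/4)*h + (t - 7) = 3*t + 3*t - 6)) and (3*h + 7 >= -9 -> (3/2)*h + (h - 8) != -6) must hold; in canonical form it is (not ((3/4)*h = 5*t + 1)) and (3*h >= -16 -> (5/2)*h != 2).
Before skip: (not ((3/4)*h = 5*t + 1)) and (3*h >= -16 -> (5/2)*h != 2)
Then branch requires (not ((3/4)*h = 5*t - 19)) and (3*h >= -16 -> (5/2)*h != 2); else branch requires (not ((17/4)*h = -1)) and (3*h >= -16 -> (5/2)*h != 2).
Before the if: ((h < 2*t + 8 or 2*h >= t - 2) -> ((not ((3/4)*h = 5*t - 19)) and (3*h >= -16 -> (5/2)*h != 2))) and ((not (h < 2*t + 8 or 2*h >= t - 2)) -> ((not ((17/4)*h = -1)) and (3*h >= -16 -> (5/2)*h != 2)))
Answer: WP = ((h < 2*t + 8 or 2*h >= t - 2) -> ((not ((3/4)*h = 5*t - 19)) and (3*h >= -16 -> (5/2)*h != 2))) and ((not (h < 2*t + 8 or 2*h >= t - 2)) -> ((not ((17/4)*h = -1)) and (3*h >= -16 -> (5/2)*h != 2)))


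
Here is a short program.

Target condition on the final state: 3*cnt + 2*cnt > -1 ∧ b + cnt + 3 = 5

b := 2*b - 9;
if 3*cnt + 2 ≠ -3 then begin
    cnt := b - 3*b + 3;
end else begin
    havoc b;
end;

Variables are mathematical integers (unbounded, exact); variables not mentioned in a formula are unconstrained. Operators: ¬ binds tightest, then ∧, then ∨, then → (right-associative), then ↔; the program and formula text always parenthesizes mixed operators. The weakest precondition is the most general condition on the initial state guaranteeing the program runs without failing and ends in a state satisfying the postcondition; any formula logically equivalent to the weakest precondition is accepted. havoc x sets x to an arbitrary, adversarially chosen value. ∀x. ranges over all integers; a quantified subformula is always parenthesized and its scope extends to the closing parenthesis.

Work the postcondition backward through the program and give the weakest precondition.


Working backward. After the program, the postcondition 3*cnt + 2*cnt > -1 ∧ b + cnt + 3 = 5 must hold; in canonical form it is 5*cnt > -1 ∧ b + cnt = 2.
Then branch requires 10*b < 16 ∧ b = 1; else branch requires ∀b_1. (5*cnt > -1 ∧ b_1 + cnt = 2).
Before the if: (3*cnt ≠ -5 → (10*b < 16 ∧ b = 1)) ∧ ((¬(3*cnt ≠ -5)) → (∀b_1. (5*cnt > -1 ∧ b_1 + cnt = 2)))
Before b := 2*b - 9: (3*cnt ≠ -5 → (20*b < 106 ∧ 2*b = 10)) ∧ ((¬(3*cnt ≠ -5)) → (∀b_1. (5*cnt > -1 ∧ b_1 + cnt = 2)))
Answer: WP = (3*cnt ≠ -5 → (20*b < 106 ∧ 2*b = 10)) ∧ ((¬(3*cnt ≠ -5)) → (∀b_1. (5*cnt > -1 ∧ b_1 + cnt = 2)))


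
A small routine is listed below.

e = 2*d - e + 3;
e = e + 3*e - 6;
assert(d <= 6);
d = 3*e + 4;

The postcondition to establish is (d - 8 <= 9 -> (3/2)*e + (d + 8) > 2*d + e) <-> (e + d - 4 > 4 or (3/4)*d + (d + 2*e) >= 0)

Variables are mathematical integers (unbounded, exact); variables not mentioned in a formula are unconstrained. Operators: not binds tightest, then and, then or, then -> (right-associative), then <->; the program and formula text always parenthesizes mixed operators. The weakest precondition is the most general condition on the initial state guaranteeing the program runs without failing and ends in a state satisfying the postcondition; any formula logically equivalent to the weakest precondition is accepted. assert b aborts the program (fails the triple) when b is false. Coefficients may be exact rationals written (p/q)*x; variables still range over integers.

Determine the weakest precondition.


Working backward. After the program, the postcondition (d - 8 <= 9 -> (3/2)*e + (d + 8) > 2*d + e) <-> (e + d - 4 > 4 or (3/4)*d + (d + 2*e) >= 0) must hold; in canonical form it is (d <= 17 -> (1/2)*e > d - 8) <-> (d + e > 8 or (7/4)*d + 2*e >= 0).
Before d := 3*e + 4: (3*e <= 13 -> (5/2)*e < 4) <-> (4*e > 4 or (29/4)*e >= -7)
Before assert d <= 6: d <= 6 and ((3*e <= 13 -> (5/2)*e < 4) <-> (4*e > 4 or (29/4)*e >= -7))
Before e := e + 3*e - 6: d <= 6 and ((12*e <= 31 -> 10*e < 19) <-> (16*e > 28 or 29*e >= 73/2))
Before e := 2*d - e + 3: d <= 6 and ((24*d <= 12*e - 5 -> 20*d < 10*e - 11) <-> (32*d > 16*e - 20 or 58*d >= 29*e - 101/2))
Answer: WP = d <= 6 and ((24*d <= 12*e - 5 -> 20*d < 10*e - 11) <-> (32*d > 16*e - 20 or 58*d >= 29*e - 101/2))


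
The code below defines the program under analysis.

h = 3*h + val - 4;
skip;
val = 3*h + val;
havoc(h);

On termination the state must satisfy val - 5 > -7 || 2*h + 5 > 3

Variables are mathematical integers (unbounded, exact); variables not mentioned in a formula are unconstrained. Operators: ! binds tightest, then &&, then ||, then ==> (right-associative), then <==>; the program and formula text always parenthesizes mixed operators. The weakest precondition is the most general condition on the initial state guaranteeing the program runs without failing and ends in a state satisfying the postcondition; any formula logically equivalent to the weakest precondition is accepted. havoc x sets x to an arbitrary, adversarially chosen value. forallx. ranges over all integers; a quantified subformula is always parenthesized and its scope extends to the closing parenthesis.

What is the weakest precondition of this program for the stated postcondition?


Working backward. After the program, the postcondition val - 5 > -7 || 2*h + 5 > 3 must hold; in canonical form it is val > -2 || 2*h > -2.
Before havoc h: forall h_1. (val > -2 || 2*h_1 > -2)
Before val := 3*h + val: forall h_1. (3*h + val > -2 || 2*h_1 > -2)
Before skip: forall h_1. (3*h + val > -2 || 2*h_1 > -2)
Before h := 3*h + val - 4: forall h_1. (9*h + 4*val > 10 || 2*h_1 > -2)
Answer: WP = forall h_1. (9*h + 4*val > 10 || 2*h_1 > -2)


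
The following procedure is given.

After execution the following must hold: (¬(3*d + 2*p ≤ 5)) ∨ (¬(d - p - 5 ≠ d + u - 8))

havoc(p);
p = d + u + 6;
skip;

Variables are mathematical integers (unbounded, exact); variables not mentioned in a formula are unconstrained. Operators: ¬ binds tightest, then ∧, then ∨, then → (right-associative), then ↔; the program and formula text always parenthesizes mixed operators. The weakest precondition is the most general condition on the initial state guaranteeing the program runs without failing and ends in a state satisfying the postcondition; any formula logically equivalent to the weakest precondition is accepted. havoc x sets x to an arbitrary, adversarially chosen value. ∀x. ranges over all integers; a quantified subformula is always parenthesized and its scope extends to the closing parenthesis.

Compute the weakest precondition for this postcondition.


Working backward. After the program, the postcondition (¬(3*d + 2*p ≤ 5)) ∨ (¬(d - p - 5 ≠ d + u - 8)) must hold; in canonical form it is (¬(3*d + 2*p ≤ 5)) ∨ (¬(p + u ≠ 3)).
Before skip: (¬(3*d + 2*p ≤ 5)) ∨ (¬(p + u ≠ 3))
Before p := d + u + 6: (¬(5*d + 2*u ≤ -7)) ∨ (¬(d + 2*u ≠ -3))
Before havoc p: (¬(5*d + 2*u ≤ -7)) ∨ (¬(d + 2*u ≠ -3))
Answer: WP = (¬(5*d + 2*u ≤ -7)) ∨ (¬(d + 2*u ≠ -3))


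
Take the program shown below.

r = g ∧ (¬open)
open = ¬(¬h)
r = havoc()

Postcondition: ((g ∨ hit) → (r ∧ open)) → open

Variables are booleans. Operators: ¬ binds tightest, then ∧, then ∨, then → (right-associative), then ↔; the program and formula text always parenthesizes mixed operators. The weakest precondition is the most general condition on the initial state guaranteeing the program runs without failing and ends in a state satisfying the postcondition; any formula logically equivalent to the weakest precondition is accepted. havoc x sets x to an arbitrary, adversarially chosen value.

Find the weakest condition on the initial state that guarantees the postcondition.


Working backward. After the program, ((g ∨ hit) → (r ∧ open)) → open must hold.
Before havoc r: (((g ∨ hit) → open) → open) ∧ ((¬(g ∨ hit)) → open)
Before open := ¬(¬h): (((g ∨ hit) → h) → h) ∧ ((¬(g ∨ hit)) → h)
Before r := g ∧ (¬open): (((g ∨ hit) → h) → h) ∧ ((¬(g ∨ hit)) → h)
Answer: WP = (((g ∨ hit) → h) → h) ∧ ((¬(g ∨ hit)) → h)


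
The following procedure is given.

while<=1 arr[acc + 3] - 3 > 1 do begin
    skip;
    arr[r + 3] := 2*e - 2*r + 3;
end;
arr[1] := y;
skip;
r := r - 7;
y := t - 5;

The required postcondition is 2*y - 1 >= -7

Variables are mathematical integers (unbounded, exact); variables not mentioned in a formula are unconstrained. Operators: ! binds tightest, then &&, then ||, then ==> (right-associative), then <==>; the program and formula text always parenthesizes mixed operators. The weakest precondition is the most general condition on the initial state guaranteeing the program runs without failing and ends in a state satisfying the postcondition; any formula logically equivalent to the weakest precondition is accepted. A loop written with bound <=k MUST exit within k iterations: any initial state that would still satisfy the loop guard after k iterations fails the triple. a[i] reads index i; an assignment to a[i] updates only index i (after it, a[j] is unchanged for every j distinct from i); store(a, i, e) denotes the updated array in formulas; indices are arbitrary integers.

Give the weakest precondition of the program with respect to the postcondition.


Working backward. After the program, the postcondition 2*y - 1 >= -7 must hold; in canonical form it is 2*y >= -6.
Before y := t - 5: 2*t >= 4
Before r := r - 7: 2*t >= 4
Before skip: 2*t >= 4
Before arr[1] := y: 2*t >= 4
Before the loop (bound <=1), unroll the exhaustion recursion (WP_0 = exit-now case; WP_j = one more guarded iteration, up to j = 1):
  WP_0: (!(arr[acc + 3] > 4)) && 2*t >= 4
  WP_1: (arr[acc + 3] > 4 ==> ((!(store(arr, r + 3, 2*e - 2*r + 3)[acc + 3] > 4)) && 2*t >= 4)) && ((!(arr[acc + 3] > 4)) ==> 2*t >= 4)
So before the loop: (arr[acc + 3] > 4 ==> ((!(store(arr, r + 3, 2*e - 2*r + 3)[acc + 3] > 4)) && 2*t >= 4)) && ((!(arr[acc + 3] > 4)) ==> 2*t >= 4)
Answer: WP = (arr[acc + 3] > 4 ==> ((!(store(arr, r + 3, 2*e - 2*r + 3)[acc + 3] > 4)) && 2*t >= 4)) && ((!(arr[acc + 3] > 4)) ==> 2*t >= 4)


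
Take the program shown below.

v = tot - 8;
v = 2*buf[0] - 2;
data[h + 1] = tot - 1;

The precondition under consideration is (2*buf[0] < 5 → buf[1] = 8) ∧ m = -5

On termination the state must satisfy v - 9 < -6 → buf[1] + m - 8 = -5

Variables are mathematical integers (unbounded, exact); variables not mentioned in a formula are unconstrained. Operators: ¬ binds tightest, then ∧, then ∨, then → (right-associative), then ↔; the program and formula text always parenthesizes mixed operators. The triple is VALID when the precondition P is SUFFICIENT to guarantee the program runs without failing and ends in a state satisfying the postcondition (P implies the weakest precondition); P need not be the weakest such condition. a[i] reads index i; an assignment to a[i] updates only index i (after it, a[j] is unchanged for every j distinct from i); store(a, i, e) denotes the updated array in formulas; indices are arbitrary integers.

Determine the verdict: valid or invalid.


Working backward. After the program, the postcondition v - 9 < -6 → buf[1] + m - 8 = -5 must hold; in canonical form it is v < 3 → buf[1] + m = 3.
Before data[h + 1] := tot - 1: v < 3 → buf[1] + m = 3
Before v := 2*buf[0] - 2: 2*buf[0] < 5 → buf[1] + m = 3
Before v := tot - 8: 2*buf[0] < 5 → buf[1] + m = 3
The weakest precondition is 2*buf[0] < 5 → buf[1] + m = 3.
Check whether (2*buf[0] < 5 → buf[1] = 8) ∧ m = -5 implies it.
Every state satisfying the precondition satisfies the weakest precondition: the implication holds.
Answer: valid


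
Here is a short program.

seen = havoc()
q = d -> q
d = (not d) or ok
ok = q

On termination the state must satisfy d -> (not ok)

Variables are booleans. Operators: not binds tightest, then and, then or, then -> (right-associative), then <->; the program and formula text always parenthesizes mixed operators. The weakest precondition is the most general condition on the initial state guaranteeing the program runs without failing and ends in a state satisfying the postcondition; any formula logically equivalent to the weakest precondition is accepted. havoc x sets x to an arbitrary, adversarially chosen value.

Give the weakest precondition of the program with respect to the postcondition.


Working backward. After the program, d -> (not ok) must hold.
Before ok := q: d -> (not q)
Before d := (not d) or ok: ((not d) or ok) -> (not q)
Before q := d -> q: ((not d) or ok) -> (not (d -> q))
Before havoc seen: ((not d) or ok) -> (not (d -> q))
Answer: WP = ((not d) or ok) -> (not (d -> q))


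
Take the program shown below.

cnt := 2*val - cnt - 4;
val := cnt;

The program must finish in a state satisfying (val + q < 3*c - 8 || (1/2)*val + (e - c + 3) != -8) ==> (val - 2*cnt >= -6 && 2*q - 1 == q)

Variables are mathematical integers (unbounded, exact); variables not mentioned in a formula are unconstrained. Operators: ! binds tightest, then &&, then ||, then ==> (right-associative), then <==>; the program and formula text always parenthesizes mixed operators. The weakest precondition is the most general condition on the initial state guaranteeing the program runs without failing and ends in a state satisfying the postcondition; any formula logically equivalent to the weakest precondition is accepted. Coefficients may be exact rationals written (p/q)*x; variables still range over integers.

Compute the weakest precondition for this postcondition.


Working backward. After the program, the postcondition (val + q < 3*c - 8 || (1/2)*val + (e - c + 3) != -8) ==> (val - 2*cnt >= -6 && 2*q - 1 == q) must hold; in canonical form it is (q + val < 3*c - 8 || e + (1/2)*val != c - 11) ==> (val >= 2*cnt - 6 && q == 1).
Before val := cnt: (cnt + q < 3*c - 8 || (1/2)*cnt + e != c - 11) ==> (cnt <= 6 && q == 1)
Before cnt := 2*val - cnt - 4: (q + 2*val < 3*c + cnt - 4 || e + val != c + (1/2)*cnt - 9) ==> (2*val <= cnt + 10 && q == 1)
Answer: WP = (q + 2*val < 3*c + cnt - 4 || e + val != c + (1/2)*cnt - 9) ==> (2*val <= cnt + 10 && q == 1)


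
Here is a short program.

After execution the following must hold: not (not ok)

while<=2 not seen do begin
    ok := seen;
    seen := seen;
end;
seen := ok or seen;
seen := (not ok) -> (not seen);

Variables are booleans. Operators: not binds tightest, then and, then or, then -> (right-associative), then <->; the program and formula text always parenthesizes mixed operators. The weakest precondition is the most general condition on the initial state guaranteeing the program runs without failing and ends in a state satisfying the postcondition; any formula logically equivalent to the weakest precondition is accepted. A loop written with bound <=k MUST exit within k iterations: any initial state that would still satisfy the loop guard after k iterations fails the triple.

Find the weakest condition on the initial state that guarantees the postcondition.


Working backward. After the program, the postcondition not (not ok) must hold; in canonical form it is ok.
Before seen := (not ok) -> (not seen): ok
Before seen := ok or seen: ok
Before the loop (bound <=2), unroll the exhaustion recursion (WP_0 = exit-now case; WP_j = one more guarded iteration, up to j = 2):
  WP_0: seen and ok
  WP_1: ((not seen) -> seen) and (seen -> ok)
  WP_2: ((not seen) -> ((not seen) -> seen)) and (seen -> ok)
So before the loop: ((not seen) -> ((not seen) -> seen)) and (seen -> ok)
Answer: WP = ((not seen) -> ((not seen) -> seen)) and (seen -> ok)


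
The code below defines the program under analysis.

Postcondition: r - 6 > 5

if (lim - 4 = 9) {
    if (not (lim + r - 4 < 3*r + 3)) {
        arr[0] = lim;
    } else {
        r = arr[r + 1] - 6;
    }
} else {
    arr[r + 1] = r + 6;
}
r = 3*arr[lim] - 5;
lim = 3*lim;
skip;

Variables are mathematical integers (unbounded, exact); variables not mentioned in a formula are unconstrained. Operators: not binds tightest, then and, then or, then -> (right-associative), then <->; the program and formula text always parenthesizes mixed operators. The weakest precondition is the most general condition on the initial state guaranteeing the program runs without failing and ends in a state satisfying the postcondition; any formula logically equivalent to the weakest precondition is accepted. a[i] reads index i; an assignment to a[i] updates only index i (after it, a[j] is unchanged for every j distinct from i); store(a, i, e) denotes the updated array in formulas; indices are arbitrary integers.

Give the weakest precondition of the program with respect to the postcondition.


Working backward. After the program, the postcondition r - 6 > 5 must hold; in canonical form it is r > 11.
Before skip: r > 11
Before lim := 3*lim: r > 11
Before r := 3*arr[lim] - 5: 3*arr[lim] > 16
Then branch requires ((not (lim < 2*r + 7)) -> 3*store(arr, 0, lim)[lim] > 16) and (lim < 2*r + 7 -> 3*arr[lim] > 16); else branch requires 3*store(arr, r + 1, r + 6)[lim] > 16.
Before the if: (lim = 13 -> (((not (lim < 2*r + 7)) -> 3*store(arr, 0, lim)[lim] > 16) and (lim < 2*r + 7 -> 3*arr[lim] > 16))) and ((not (lim = 13)) -> 3*store(arr, r + 1, r + 6)[lim] > 16)
Answer: WP = (lim = 13 -> (((not (lim < 2*r + 7)) -> 3*store(arr, 0, lim)[lim] > 16) and (lim < 2*r + 7 -> 3*arr[lim] > 16))) and ((not (lim = 13)) -> 3*store(arr, r + 1, r + 6)[lim] > 16)


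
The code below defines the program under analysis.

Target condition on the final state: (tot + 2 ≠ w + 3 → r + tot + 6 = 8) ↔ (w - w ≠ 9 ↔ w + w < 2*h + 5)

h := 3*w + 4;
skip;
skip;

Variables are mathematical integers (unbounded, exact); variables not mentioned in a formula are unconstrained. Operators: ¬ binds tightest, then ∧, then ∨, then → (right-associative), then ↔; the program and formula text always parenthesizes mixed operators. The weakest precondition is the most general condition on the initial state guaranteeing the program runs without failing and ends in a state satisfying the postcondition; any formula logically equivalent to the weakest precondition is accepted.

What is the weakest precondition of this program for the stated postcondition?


Working backward. After the program, the postcondition (tot + 2 ≠ w + 3 → r + tot + 6 = 8) ↔ (w - w ≠ 9 ↔ w + w < 2*h + 5) must hold; in canonical form it is (tot ≠ w + 1 → r + tot = 2) ↔ 2*w < 2*h + 5.
Before skip: (tot ≠ w + 1 → r + tot = 2) ↔ 2*w < 2*h + 5
Before skip: (tot ≠ w + 1 → r + tot = 2) ↔ 2*w < 2*h + 5
Before h := 3*w + 4: (tot ≠ w + 1 → r + tot = 2) ↔ 4*w > -13
Answer: WP = (tot ≠ w + 1 → r + tot = 2) ↔ 4*w > -13


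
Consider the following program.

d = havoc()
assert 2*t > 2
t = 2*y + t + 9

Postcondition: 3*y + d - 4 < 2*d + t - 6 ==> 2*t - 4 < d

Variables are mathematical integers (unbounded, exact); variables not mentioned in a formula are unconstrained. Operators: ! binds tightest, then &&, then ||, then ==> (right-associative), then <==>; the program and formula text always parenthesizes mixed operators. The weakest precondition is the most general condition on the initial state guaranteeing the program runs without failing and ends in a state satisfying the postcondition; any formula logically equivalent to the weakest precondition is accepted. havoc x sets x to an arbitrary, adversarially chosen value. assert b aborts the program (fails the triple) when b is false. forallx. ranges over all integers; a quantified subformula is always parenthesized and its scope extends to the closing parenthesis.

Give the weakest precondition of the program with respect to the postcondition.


Working backward. After the program, the postcondition 3*y + d - 4 < 2*d + t - 6 ==> 2*t - 4 < d must hold; in canonical form it is 3*y < d + t - 2 ==> 2*t < d + 4.
Before t := 2*y + t + 9: y < d + t + 7 ==> 2*t + 4*y < d - 14
Before assert 2*t > 2: 2*t > 2 && (y < d + t + 7 ==> 2*t + 4*y < d - 14)
Before havoc d: forall d_1. (2*t > 2 && (y < d_1 + t + 7 ==> 2*t + 4*y < d_1 - 14))
Answer: WP = forall d_1. (2*t > 2 && (y < d_1 + t + 7 ==> 2*t + 4*y < d_1 - 14))


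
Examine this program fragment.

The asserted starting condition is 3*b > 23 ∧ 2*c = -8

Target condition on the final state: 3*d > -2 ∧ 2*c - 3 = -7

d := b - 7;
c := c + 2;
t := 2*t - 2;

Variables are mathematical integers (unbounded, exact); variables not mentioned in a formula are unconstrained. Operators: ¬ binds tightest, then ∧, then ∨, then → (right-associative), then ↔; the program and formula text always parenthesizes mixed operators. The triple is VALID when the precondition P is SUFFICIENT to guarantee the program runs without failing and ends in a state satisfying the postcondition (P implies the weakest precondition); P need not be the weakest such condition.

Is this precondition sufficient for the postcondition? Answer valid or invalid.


Working backward. After the program, the postcondition 3*d > -2 ∧ 2*c - 3 = -7 must hold; in canonical form it is 3*d > -2 ∧ 2*c = -4.
Before t := 2*t - 2: 3*d > -2 ∧ 2*c = -4
Before c := c + 2: 3*d > -2 ∧ 2*c = -8
Before d := b - 7: 3*b > 19 ∧ 2*c = -8
The weakest precondition is 3*b > 19 ∧ 2*c = -8.
Check whether 3*b > 23 ∧ 2*c = -8 implies it.
Every state satisfying the precondition satisfies the weakest precondition: the implication holds.
Answer: valid


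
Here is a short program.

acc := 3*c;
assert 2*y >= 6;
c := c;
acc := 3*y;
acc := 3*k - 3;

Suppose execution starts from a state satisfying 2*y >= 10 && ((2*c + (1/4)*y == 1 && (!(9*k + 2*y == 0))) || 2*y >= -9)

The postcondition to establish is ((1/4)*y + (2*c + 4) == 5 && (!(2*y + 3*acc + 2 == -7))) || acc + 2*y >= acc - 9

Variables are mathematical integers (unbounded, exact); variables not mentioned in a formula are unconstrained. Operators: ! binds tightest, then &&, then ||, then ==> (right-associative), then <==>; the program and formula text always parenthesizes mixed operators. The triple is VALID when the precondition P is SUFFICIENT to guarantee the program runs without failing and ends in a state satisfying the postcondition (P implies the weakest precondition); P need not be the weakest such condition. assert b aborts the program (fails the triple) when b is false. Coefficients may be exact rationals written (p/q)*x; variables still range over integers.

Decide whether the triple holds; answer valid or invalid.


Working backward. After the program, the postcondition ((1/4)*y + (2*c + 4) == 5 && (!(2*y + 3*acc + 2 == -7))) || acc + 2*y >= acc - 9 must hold; in canonical form it is (2*c + (1/4)*y == 1 && (!(3*acc + 2*y == -9))) || 2*y >= -9.
Before acc := 3*k - 3: (2*c + (1/4)*y == 1 && (!(9*k + 2*y == 0))) || 2*y >= -9
Before acc := 3*y: (2*c + (1/4)*y == 1 && (!(9*k + 2*y == 0))) || 2*y >= -9
Before c := c: (2*c + (1/4)*y == 1 && (!(9*k + 2*y == 0))) || 2*y >= -9
Before assert 2*y >= 6: 2*y >= 6 && ((2*c + (1/4)*y == 1 && (!(9*k + 2*y == 0))) || 2*y >= -9)
Before acc := 3*c: 2*y >= 6 && ((2*c + (1/4)*y == 1 && (!(9*k + 2*y == 0))) || 2*y >= -9)
The weakest precondition is 2*y >= 6 && ((2*c + (1/4)*y == 1 && (!(9*k + 2*y == 0))) || 2*y >= -9).
Check whether 2*y >= 10 && ((2*c + (1/4)*y == 1 && (!(9*k + 2*y == 0))) || 2*y >= -9) implies it.
Every state satisfying the precondition satisfies the weakest precondition: the implication holds.
Answer: valid


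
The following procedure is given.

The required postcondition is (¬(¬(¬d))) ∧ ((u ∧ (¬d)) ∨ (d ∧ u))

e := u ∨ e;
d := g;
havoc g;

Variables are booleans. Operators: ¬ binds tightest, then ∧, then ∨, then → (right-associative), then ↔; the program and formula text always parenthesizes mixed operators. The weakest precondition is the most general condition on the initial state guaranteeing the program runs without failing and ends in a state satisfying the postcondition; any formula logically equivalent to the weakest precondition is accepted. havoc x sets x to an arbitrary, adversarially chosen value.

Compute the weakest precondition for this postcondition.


Working backward. After the program, the postcondition (¬(¬(¬d))) ∧ ((u ∧ (¬d)) ∨ (d ∧ u)) must hold; in canonical form it is (¬d) ∧ ((u ∧ (¬d)) ∨ (d ∧ u)).
Before havoc g: (¬d) ∧ ((u ∧ (¬d)) ∨ (d ∧ u))
Before d := g: (¬g) ∧ ((u ∧ (¬g)) ∨ (g ∧ u))
Before e := u ∨ e: (¬g) ∧ ((u ∧ (¬g)) ∨ (g ∧ u))
Answer: WP = (¬g) ∧ ((u ∧ (¬g)) ∨ (g ∧ u))


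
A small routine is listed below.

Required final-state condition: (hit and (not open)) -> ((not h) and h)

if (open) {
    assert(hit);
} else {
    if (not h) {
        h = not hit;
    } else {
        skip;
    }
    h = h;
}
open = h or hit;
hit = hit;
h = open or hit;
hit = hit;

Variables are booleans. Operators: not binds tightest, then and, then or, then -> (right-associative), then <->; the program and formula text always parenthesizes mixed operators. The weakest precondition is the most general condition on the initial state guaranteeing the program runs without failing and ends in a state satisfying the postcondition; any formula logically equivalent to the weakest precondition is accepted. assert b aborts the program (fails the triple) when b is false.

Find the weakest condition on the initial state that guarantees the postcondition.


Working backward. After the program, the postcondition (hit and (not open)) -> ((not h) and h) must hold; in canonical form it is not (hit and (not open)).
Before hit := hit: not (hit and (not open))
Before h := open or hit: not (hit and (not open))
Before hit := hit: not (hit and (not open))
Before open := h or hit: not (hit and (not (h or hit)))
Then branch requires hit and (not (hit and (not (h or hit)))); else branch requires h -> (not (hit and (not (h or hit)))).
Before the if: (open -> (hit and (not (hit and (not (h or hit)))))) and ((not open) -> (h -> (not (hit and (not (h or hit))))))
Answer: WP = (open -> (hit and (not (hit and (not (h or hit)))))) and ((not open) -> (h -> (not (hit and (not (h or hit))))))


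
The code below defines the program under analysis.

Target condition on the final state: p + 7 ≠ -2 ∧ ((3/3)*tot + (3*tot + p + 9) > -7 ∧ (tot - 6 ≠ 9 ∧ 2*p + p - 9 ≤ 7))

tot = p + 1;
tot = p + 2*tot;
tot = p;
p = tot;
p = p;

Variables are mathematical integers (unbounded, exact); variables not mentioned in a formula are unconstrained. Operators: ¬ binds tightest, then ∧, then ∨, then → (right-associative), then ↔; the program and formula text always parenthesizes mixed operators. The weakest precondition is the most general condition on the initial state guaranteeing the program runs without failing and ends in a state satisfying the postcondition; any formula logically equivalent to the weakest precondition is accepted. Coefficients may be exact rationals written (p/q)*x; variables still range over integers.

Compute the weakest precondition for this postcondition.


Working backward. After the program, the postcondition p + 7 ≠ -2 ∧ ((3/3)*tot + (3*tot + p + 9) > -7 ∧ (tot - 6 ≠ 9 ∧ 2*p + p - 9 ≤ 7)) must hold; in canonical form it is p ≠ -9 ∧ p + 4*tot > -16 ∧ tot ≠ 15 ∧ 3*p ≤ 16.
Before p := p: p ≠ -9 ∧ p + 4*tot > -16 ∧ tot ≠ 15 ∧ 3*p ≤ 16
Before p := tot: tot ≠ -9 ∧ 5*tot > -16 ∧ tot ≠ 15 ∧ 3*tot ≤ 16
Before tot := p: p ≠ -9 ∧ 5*p > -16 ∧ p ≠ 15 ∧ 3*p ≤ 16
Before tot := p + 2*tot: p ≠ -9 ∧ 5*p > -16 ∧ p ≠ 15 ∧ 3*p ≤ 16
Before tot := p + 1: p ≠ -9 ∧ 5*p > -16 ∧ p ≠ 15 ∧ 3*p ≤ 16
Answer: WP = p ≠ -9 ∧ 5*p > -16 ∧ p ≠ 15 ∧ 3*p ≤ 16


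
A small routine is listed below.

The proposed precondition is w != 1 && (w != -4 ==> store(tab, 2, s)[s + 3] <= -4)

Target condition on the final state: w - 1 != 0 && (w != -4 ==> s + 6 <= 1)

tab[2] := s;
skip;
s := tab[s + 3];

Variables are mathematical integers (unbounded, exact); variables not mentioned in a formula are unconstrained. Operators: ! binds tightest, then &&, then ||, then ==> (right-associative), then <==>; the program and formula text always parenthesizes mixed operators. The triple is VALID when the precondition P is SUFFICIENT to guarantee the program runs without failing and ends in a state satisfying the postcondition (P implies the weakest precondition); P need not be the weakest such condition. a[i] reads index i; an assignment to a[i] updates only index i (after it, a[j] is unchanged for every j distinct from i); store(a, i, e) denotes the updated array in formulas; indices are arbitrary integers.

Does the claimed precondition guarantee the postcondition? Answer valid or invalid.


Working backward. After the program, the postcondition w - 1 != 0 && (w != -4 ==> s + 6 <= 1) must hold; in canonical form it is w != 1 && (w != -4 ==> s <= -5).
Before s := tab[s + 3]: w != 1 && (w != -4 ==> tab[s + 3] <= -5)
Before skip: w != 1 && (w != -4 ==> tab[s + 3] <= -5)
Before tab[2] := s: w != 1 && (w != -4 ==> store(tab, 2, s)[s + 3] <= -5)
The weakest precondition is w != 1 && (w != -4 ==> store(tab, 2, s)[s + 3] <= -5).
Check whether w != 1 && (w != -4 ==> store(tab, 2, s)[s + 3] <= -4) implies it.
Countermodel: at the initial state s = -2, tab = {[1] = -4, [2] = 5, elsewhere 5}, w = 4, the precondition holds but the weakest precondition fails.
Answer: invalid


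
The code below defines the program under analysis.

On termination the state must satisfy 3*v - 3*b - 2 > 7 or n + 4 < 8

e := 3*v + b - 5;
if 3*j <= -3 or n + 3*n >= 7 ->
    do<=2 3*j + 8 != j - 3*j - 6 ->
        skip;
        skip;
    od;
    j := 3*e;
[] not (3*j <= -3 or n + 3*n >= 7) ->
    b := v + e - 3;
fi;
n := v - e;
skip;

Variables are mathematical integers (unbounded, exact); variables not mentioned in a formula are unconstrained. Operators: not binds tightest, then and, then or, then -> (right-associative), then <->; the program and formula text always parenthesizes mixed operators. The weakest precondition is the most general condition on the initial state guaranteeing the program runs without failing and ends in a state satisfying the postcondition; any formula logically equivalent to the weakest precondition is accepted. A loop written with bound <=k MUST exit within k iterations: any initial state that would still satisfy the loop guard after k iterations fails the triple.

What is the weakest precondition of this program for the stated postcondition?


Working backward. After the program, the postcondition 3*v - 3*b - 2 > 7 or n + 4 < 8 must hold; in canonical form it is 3*v > 3*b + 9 or n < 4.
Before skip: 3*v > 3*b + 9 or n < 4
Before n := v - e: 3*v > 3*b + 9 or v < e + 4
Then branch requires (5*j != -14 -> ((5*j != -14 -> ((not (5*j != -14)) and (3*v > 3*b + 9 or v < e + 4))) and ((not (5*j != -14)) -> (3*v > 3*b + 9 or v < e + 4)))) and ((not (5*j != -14)) -> (3*v > 3*b + 9 or v < e + 4)); else branch requires 3*e < 0 or v < e + 4.
Before the if: ((3*j <= -3 or 4*n >= 7) -> ((5*j != -14 -> ((5*j != -14 -> ((not (5*j != -14)) and (3*v > 3*b + 9 or v < e + 4))) and ((not (5*j != -14)) -> (3*v > 3*b + 9 or v < e + 4)))) and ((not (5*j != -14)) -> (3*v > 3*b + 9 or v < e + 4)))) and ((not (3*j <= -3 or 4*n >= 7)) -> (3*e < 0 or v < e + 4))
Before e := 3*v + b - 5: ((3*j <= -3 or 4*n >= 7) -> ((5*j != -14 -> ((5*j != -14 -> ((not (5*j != -14)) and (3*v > 3*b + 9 or b + 2*v > 1))) and ((not (5*j != -14)) -> (3*v > 3*b + 9 or b + 2*v > 1)))) and ((not (5*j != -14)) -> (3*v > 3*b + 9 or b + 2*v > 1)))) and ((not (3*j <= -3 or 4*n >= 7)) -> (3*b + 9*v < 15 or b + 2*v > 1))
Answer: WP = ((3*j <= -3 or 4*n >= 7) -> ((5*j != -14 -> ((5*j != -14 -> ((not (5*j != -14)) and (3*v > 3*b + 9 or b + 2*v > 1))) and ((not (5*j != -14)) -> (3*v > 3*b + 9 or b + 2*v > 1)))) and ((not (5*j != -14)) -> (3*v > 3*b + 9 or b + 2*v > 1)))) and ((not (3*j <= -3 or 4*n >= 7)) -> (3*b + 9*v < 15 or b + 2*v > 1))


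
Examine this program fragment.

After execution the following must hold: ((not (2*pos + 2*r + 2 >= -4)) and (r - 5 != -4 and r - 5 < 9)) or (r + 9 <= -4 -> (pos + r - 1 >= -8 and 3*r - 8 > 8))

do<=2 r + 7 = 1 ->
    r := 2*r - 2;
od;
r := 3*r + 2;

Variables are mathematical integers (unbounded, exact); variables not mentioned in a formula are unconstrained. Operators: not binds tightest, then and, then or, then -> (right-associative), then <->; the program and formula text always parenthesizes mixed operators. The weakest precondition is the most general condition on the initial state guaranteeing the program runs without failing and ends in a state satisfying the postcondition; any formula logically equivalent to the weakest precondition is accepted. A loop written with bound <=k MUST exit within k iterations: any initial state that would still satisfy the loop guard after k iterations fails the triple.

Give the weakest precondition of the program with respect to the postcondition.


Working backward. After the program, the postcondition ((not (2*pos + 2*r + 2 >= -4)) and (r - 5 != -4 and r - 5 < 9)) or (r + 9 <= -4 -> (pos + r - 1 >= -8 and 3*r - 8 > 8)) must hold; in canonical form it is ((not (2*pos + 2*r >= -6)) and r != 1 and r < 14) or (r <= -13 -> (pos + r >= -7 and 3*r > 16)).
Before r := 3*r + 2: ((not (2*pos + 6*r >= -10)) and 3*r != -1 and 3*r < 12) or (3*r <= -15 -> (pos + 3*r >= -9 and 9*r > 10))
Before the loop (bound <=2), unroll the exhaustion recursion (WP_0 = exit-now case; WP_j = one more guarded iteration, up to j = 2):
  WP_0: (not (r = -6)) and (((not (2*pos + 6*r >= -10)) and 3*r != -1 and 3*r < 12) or (3*r <= -15 -> (pos + 3*r >= -9 and 9*r > 10)))
  WP_1: (r = -6 -> ((not (2*r = -4)) and (((not (2*pos + 12*r >= 2)) and 6*r != 5 and 6*r < 18) or (6*r <= -9 -> (pos + 6*r >= -3 and 18*r > 28))))) and ((not (r = -6)) -> (((not (2*pos + 6*r >= -10)) and 3*r != -1 and 3*r < 12) or (3*r <= -15 -> (pos + 3*r >= -9 and 9*r > 10))))
  WP_2: (r = -6 -> ((2*r = -4 -> ((not (4*r = 0)) and (((not (2*pos + 24*r >= 26)) and 12*r != 17 and 12*r < 30) or (12*r <= 3 -> (pos + 12*r >= 9 and 36*r > 64))))) and ((not (2*r = -4)) -> (((not (2*pos + 12*r >= 2)) and 6*r != 5 and 6*r < 18) or (6*r <= -9 -> (pos + 6*r >= -3 and 18*r > 28)))))) and ((not (r = -6)) -> (((not (2*pos + 6*r >= -10)) and 3*r != -1 and 3*r < 12) or (3*r <= -15 -> (pos + 3*r >= -9 and 9*r > 10))))
So before the loop: (r = -6 -> ((2*r = -4 -> ((not (4*r = 0)) and (((not (2*pos + 24*r >= 26)) and 12*r != 17 and 12*r < 30) or (12*r <= 3 -> (pos + 12*r >= 9 and 36*r > 64))))) and ((not (2*r = -4)) -> (((not (2*pos + 12*r >= 2)) and 6*r != 5 and 6*r < 18) or (6*r <= -9 -> (pos + 6*r >= -3 and 18*r > 28)))))) and ((not (r = -6)) -> (((not (2*pos + 6*r >= -10)) and 3*r != -1 and 3*r < 12) or (3*r <= -15 -> (pos + 3*r >= -9 and 9*r > 10))))
Answer: WP = (r = -6 -> ((2*r = -4 -> ((not (4*r = 0)) and (((not (2*pos + 24*r >= 26)) and 12*r != 17 and 12*r < 30) or (12*r <= 3 -> (pos + 12*r >= 9 and 36*r > 64))))) and ((not (2*r = -4)) -> (((not (2*pos + 12*r >= 2)) and 6*r != 5 and 6*r < 18) or (6*r <= -9 -> (pos + 6*r >= -3 and 18*r > 28)))))) and ((not (r = -6)) -> (((not (2*pos + 6*r >= -10)) and 3*r != -1 and 3*r < 12) or (3*r <= -15 -> (pos + 3*r >= -9 and 9*r > 10))))


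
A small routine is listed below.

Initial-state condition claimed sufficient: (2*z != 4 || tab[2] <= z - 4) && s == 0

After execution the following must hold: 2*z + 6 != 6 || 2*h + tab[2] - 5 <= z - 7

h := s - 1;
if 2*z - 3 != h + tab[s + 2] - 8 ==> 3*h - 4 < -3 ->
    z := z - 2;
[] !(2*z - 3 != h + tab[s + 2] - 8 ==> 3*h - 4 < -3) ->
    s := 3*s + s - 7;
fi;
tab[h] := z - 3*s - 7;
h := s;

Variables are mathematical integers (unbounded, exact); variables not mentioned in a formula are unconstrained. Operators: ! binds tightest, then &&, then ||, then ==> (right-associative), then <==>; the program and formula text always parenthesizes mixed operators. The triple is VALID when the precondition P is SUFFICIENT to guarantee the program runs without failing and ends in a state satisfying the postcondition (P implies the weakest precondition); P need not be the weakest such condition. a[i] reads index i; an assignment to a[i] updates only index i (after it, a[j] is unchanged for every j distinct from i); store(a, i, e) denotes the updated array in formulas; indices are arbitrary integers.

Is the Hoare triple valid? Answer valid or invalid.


Working backward. After the program, the postcondition 2*z + 6 != 6 || 2*h + tab[2] - 5 <= z - 7 must hold; in canonical form it is 2*z != 0 || tab[2] + 2*h <= z - 2.
Before h := s: 2*z != 0 || tab[2] + 2*s <= z - 2
Before tab[h] := z - 3*s - 7: 2*z != 0 || store(tab, h, -3*s + z - 7)[2] + 2*s <= z - 2
Then branch requires 2*z != 4 || store(tab, h, -3*s + z - 9)[2] + 2*s <= z - 4; else branch requires 2*z != 0 || store(tab, h, -12*s + z + 14)[2] + 8*s <= z + 12.
Before the if: ((2*z != tab[s + 2] + h - 5 ==> 3*h < 1) ==> (2*z != 4 || store(tab, h, -3*s + z - 9)[2] + 2*s <= z - 4)) && ((!(2*z != tab[s + 2] + h - 5 ==> 3*h < 1)) ==> (2*z != 0 || store(tab, h, -12*s + z + 14)[2] + 8*s <= z + 12))
Before h := s - 1: ((2*z != tab[s + 2] + s - 6 ==> 3*s < 4) ==> (2*z != 4 || store(tab, s - 1, -3*s + z - 9)[2] + 2*s <= z - 4)) && ((!(2*z != tab[s + 2] + s - 6 ==> 3*s < 4)) ==> (2*z != 0 || store(tab, s - 1, -12*s + z + 14)[2] + 8*s <= z + 12))
The weakest precondition is ((2*z != tab[s + 2] + s - 6 ==> 3*s < 4) ==> (2*z != 4 || store(tab, s - 1, -3*s + z - 9)[2] + 2*s <= z - 4)) && ((!(2*z != tab[s + 2] + s - 6 ==> 3*s < 4)) ==> (2*z != 0 || store(tab, s - 1, -12*s + z + 14)[2] + 8*s <= z + 12)).
Check whether (2*z != 4 || tab[2] <= z - 4) && s == 0 implies it.
Every state satisfying the precondition satisfies the weakest precondition: the implication holds.
Answer: valid


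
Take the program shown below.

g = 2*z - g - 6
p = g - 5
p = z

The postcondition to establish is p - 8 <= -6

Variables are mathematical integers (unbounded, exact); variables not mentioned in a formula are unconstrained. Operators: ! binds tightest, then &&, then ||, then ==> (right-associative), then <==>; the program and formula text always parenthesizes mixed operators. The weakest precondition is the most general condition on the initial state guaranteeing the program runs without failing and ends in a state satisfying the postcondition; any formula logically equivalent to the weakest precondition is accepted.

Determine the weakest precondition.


Working backward. After the program, the postcondition p - 8 <= -6 must hold; in canonical form it is p <= 2.
Before p := z: z <= 2
Before p := g - 5: z <= 2
Before g := 2*z - g - 6: z <= 2
Answer: WP = z <= 2
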